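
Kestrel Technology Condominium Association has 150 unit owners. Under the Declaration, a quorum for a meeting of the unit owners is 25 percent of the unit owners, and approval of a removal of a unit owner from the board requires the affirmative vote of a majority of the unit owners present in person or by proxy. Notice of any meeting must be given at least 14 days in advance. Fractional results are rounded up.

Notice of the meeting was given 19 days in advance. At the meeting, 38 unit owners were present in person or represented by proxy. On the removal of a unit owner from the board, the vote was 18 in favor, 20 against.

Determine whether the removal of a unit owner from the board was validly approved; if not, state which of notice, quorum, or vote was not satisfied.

Notice: 19 days given; 14 required. Satisfied.
Quorum: 25% of 150 = 37.50, rounded up to 38; 38 present. Satisfied.
Vote: requires a majority of those present (38); a majority of 38 is 20, so 20 needed; 18 in favor. Not satisfied.

Invalid — vote requirement not satisfied.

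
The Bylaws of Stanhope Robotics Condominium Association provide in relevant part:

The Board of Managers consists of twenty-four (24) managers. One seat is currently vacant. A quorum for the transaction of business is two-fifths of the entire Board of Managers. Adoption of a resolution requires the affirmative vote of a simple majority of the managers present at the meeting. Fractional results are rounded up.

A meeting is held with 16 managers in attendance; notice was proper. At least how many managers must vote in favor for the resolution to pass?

The resolution requires a majority of the managers present (16).
A majority of 16 is 9.

9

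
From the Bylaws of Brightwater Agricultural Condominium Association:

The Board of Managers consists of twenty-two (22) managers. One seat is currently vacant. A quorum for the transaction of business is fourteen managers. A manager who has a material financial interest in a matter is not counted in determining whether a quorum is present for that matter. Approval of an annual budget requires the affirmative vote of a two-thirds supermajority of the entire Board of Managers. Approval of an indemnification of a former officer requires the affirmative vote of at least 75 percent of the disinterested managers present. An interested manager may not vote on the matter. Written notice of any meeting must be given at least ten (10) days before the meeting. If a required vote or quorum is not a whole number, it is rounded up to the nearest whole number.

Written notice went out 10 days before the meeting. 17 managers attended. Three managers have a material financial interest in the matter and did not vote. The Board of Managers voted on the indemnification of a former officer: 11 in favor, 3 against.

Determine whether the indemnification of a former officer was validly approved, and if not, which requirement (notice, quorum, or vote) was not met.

Valid — all requirements satisfied.

Notice: 10 days given; 10 required (10 ≥ 10). Satisfied.
Quorum: 17 present, but the 3 interested managers do not count, leaving 14. Quorum is 14. Satisfied.
Vote: the indemnification of a former officer requires three-fourths of the disinterested managers present (17 − 3 = 14). 3/4 of 14 = 10.50, rounded up to 11, so 11 affirmative votes are needed; 11 voted in favor. Satisfied.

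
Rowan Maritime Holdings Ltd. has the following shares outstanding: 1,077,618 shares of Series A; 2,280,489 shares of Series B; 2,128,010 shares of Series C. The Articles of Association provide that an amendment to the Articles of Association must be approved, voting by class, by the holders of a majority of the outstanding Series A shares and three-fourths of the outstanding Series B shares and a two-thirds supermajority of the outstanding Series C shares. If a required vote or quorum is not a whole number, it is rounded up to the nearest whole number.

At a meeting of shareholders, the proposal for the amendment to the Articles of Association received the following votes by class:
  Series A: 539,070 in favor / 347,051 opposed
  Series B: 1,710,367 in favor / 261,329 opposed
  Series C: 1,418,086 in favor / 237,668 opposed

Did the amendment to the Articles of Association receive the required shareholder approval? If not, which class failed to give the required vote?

Not approved — the Series C shares did not give the required vote.

Series A: a majority of 1077618 is 538810; 538,810 required, 539,070 in favor — approved.
Series B: 3/4 of 2280489 = 1710366.75, rounded up to 1710367; 1,710,367 required, 1,710,367 in favor — approved.
Series C: 2/3 of 2128010 = 1418673.33, rounded up to 1418674; 1,418,674 required, 1,418,086 in favor — not approved.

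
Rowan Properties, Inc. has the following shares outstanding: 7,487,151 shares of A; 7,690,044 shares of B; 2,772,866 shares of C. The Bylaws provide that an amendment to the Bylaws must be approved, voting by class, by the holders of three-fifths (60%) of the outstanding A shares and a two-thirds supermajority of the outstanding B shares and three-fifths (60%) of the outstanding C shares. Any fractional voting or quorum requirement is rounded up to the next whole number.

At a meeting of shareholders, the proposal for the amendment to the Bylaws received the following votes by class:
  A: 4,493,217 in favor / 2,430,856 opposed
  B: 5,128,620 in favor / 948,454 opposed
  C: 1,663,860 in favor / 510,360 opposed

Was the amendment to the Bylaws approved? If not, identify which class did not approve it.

Approved — every class gave the required vote.

A: 3/5 of 7487151 = 4492290.60, rounded up to 4492291; 4,492,291 required, 4,493,217 in favor — approved.
B: 2/3 of 7690044 = 5126696; 5,126,696 required, 5,128,620 in favor — approved.
C: 3/5 of 2772866 = 1663719.60, rounded up to 1663720; 1,663,720 required, 1,663,860 in favor — approved.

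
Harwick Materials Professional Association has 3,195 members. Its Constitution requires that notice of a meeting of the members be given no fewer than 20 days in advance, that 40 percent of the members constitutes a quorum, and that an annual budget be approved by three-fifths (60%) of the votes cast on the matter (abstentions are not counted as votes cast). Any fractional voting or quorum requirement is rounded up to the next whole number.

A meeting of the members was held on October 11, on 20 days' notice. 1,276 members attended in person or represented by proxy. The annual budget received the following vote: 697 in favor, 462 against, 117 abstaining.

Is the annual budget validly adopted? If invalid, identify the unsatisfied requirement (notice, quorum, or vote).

Invalid — quorum requirement not satisfied.

Notice: 20 days given; 20 required. Satisfied.
Quorum: 40% of 3,195 = 1,278; 1,276 present. Not satisfied.
Vote: requires three-fifths of the votes cast (1,276 − 117 abstaining = 1,159); 3/5 of 1159 = 695.40, rounded up to 696, so 696 needed; 697 in favor. Satisfied.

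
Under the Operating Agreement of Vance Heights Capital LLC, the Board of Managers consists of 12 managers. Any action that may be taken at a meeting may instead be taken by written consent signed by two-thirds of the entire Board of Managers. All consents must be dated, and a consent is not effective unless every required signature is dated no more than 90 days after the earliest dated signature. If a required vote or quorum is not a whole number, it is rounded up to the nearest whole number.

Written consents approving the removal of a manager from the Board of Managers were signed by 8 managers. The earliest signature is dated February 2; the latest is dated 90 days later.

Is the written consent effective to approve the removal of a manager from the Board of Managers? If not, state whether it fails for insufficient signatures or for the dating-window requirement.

Signatures required: two-thirds of 12 — 2/3 of 12 = 8, so 8 needed; 8 signed. Sufficient.
Dating window: the latest signature is 90 days after the earliest; the limit is 90 days. Within the window.

Effective — both the signature and dating-window requirements are satisfied.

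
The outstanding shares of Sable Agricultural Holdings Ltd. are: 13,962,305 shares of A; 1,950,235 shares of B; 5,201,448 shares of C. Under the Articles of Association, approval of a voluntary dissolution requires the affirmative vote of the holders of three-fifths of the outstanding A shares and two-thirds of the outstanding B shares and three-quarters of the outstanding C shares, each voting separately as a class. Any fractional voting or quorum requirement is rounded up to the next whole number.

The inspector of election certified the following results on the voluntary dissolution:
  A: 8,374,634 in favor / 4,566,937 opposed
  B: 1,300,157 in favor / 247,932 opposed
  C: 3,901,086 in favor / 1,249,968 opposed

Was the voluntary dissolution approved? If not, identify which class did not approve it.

A: 3/5 of 13962305 = 8377383; 8,377,383 required, 8,374,634 in favor — not approved.
B: 2/3 of 1950235 = 1300156.67, rounded up to 1300157; 1,300,157 required, 1,300,157 in favor — approved.
C: 3/4 of 5201448 = 3901086; 3,901,086 required, 3,901,086 in favor — approved.

Not approved — the A shares did not give the required vote.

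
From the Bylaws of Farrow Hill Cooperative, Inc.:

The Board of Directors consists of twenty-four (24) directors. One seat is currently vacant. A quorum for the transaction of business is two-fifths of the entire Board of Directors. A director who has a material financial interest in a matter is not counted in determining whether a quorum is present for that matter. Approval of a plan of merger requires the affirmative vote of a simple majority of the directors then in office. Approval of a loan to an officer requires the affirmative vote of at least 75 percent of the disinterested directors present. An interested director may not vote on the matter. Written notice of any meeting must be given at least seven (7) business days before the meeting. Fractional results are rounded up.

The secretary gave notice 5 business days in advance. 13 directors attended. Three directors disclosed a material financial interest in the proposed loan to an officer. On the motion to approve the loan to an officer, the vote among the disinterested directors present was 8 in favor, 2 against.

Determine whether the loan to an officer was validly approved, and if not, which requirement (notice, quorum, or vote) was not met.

Notice: 5 business days given; 7 required (5 < 7). Not satisfied.
Quorum: 13 present, but the 3 interested directors do not count, leaving 10. Quorum is 10. Satisfied.
Vote: the loan to an officer requires three-fourths of the disinterested directors present (13 − 3 = 10). 3/4 of 10 = 7.50, rounded up to 8, so 8 affirmative votes are needed; 8 voted in favor. Satisfied.

Invalid — notice requirement not satisfied.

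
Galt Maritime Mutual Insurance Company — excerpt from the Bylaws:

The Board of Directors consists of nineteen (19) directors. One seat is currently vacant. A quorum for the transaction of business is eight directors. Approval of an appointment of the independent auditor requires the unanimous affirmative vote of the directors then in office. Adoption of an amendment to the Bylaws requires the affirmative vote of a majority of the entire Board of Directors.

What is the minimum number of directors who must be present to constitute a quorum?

The quorum is fixed at 8.

8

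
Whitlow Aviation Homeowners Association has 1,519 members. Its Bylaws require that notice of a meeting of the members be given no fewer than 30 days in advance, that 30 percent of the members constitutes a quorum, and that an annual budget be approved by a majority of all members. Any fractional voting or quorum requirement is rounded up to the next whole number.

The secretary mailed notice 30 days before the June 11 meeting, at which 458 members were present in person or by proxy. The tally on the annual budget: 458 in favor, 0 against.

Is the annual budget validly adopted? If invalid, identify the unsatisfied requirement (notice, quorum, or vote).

Invalid — vote requirement not satisfied.

Notice: 30 days given; 30 required. Satisfied.
Quorum: 30% of 1,519 = 455.70, rounded up to 456; 458 present. Satisfied.
Vote: requires a majority of all members (1,519); a majority of 1519 is 760, so 760 needed; 458 in favor. Not satisfied.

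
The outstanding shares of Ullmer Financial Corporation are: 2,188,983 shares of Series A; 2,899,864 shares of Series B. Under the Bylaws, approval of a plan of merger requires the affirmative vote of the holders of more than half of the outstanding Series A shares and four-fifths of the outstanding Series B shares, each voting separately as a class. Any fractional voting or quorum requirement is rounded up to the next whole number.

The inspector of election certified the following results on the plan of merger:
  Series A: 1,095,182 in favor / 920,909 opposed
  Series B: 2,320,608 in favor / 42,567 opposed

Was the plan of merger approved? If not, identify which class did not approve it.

Approved — every class gave the required vote.

Series A: a majority of 2188983 is 1094492; 1,094,492 required, 1,095,182 in favor — approved.
Series B: 4/5 of 2899864 = 2319891.20, rounded up to 2319892; 2,319,892 required, 2,320,608 in favor — approved.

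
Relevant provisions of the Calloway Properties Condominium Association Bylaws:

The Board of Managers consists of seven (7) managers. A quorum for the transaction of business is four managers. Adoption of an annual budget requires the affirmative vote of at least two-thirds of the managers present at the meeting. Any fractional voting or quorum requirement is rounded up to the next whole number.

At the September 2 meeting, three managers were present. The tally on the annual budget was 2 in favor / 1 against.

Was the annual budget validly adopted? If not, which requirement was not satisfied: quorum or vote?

Invalid — quorum requirement not satisfied.

Quorum: 3 present; quorum is 4. Not satisfied.
Vote: the annual budget requires two-thirds of the managers present (3). 2/3 of 3 = 2, so 2 affirmative votes are needed; 2 voted in favor. Satisfied. (Moot — without a quorum no business can be validly transacted.)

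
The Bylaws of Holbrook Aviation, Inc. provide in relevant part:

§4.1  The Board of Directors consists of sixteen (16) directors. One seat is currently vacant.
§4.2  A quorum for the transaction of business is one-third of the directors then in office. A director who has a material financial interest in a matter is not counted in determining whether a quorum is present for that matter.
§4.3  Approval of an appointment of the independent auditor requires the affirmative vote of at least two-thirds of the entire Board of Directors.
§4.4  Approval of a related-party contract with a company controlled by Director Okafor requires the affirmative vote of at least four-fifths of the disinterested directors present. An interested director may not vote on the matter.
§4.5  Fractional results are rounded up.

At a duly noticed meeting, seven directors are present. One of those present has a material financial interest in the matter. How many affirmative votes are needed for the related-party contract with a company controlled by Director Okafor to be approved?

5

The related-party contract with a company controlled by Director Okafor requires four-fifths of the disinterested directors present (7 − 1 = 6).
4/5 of 6 = 4.80, rounded up to 5.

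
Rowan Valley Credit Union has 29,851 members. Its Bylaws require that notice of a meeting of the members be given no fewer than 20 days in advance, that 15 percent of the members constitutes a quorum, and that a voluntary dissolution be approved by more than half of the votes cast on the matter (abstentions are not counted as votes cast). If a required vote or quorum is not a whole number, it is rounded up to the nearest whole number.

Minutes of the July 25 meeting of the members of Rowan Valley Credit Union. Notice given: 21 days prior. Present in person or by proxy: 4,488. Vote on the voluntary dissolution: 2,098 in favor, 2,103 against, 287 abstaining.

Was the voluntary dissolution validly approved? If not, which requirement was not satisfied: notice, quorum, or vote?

Invalid — vote requirement not satisfied.

Notice: 21 days given; 20 required. Satisfied.
Quorum: 15% of 29,851 = 4,477.65, rounded up to 4,478; 4,488 present. Satisfied.
Vote: requires a majority of the votes cast (4,488 − 287 abstaining = 4,201); a majority of 4201 is 2101, so 2,101 needed; 2,098 in favor. Not satisfied.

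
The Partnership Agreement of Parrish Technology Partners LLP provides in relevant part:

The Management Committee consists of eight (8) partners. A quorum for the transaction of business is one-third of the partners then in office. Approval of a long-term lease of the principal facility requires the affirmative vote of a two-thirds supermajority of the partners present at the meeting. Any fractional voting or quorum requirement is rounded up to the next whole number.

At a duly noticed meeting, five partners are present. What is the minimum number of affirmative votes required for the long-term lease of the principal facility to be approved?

4

The long-term lease of the principal facility requires two-thirds of the partners present (5).
2/3 of 5 = 3.33, rounded up to 4.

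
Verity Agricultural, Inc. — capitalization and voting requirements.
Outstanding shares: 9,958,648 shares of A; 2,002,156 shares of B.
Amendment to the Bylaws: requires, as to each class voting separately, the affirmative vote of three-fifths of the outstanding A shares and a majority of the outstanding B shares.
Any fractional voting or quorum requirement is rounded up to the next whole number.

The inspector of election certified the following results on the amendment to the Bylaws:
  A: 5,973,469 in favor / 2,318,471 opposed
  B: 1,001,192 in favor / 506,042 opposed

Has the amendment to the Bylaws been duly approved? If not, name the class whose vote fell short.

Not approved — the A shares did not give the required vote.

A: 3/5 of 9958648 = 5975188.80, rounded up to 5975189; 5,975,189 required, 5,973,469 in favor — not approved.
B: a majority of 2002156 is 1001079; 1,001,079 required, 1,001,192 in favor — approved.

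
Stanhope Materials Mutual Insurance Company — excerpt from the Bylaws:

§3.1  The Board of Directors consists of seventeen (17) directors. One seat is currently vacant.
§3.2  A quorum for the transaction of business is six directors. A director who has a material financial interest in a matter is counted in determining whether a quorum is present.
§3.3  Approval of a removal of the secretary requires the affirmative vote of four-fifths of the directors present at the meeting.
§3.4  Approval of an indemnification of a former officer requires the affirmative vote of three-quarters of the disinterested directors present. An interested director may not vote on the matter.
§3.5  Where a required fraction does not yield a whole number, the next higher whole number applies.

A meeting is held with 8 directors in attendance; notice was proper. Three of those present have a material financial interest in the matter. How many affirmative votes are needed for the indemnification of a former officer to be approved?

The indemnification of a former officer requires three-fourths of the disinterested directors present (8 − 3 = 5).
3/4 of 5 = 3.75, rounded up to 4.

4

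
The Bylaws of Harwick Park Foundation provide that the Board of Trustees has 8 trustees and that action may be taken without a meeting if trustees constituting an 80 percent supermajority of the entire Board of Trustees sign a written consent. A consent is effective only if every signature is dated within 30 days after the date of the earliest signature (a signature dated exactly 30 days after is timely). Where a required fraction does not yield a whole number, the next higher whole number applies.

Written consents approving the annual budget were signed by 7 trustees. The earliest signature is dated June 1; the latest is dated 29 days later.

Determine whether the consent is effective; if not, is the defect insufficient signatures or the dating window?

Effective — both the signature and dating-window requirements are satisfied.

Signatures required: an 80 percent supermajority of 8 — 4/5 of 8 = 6.40, rounded up to 7, so 7 needed; 7 signed. Sufficient.
Dating window: the latest signature is 29 days after the earliest; the limit is 30 days. Within the window.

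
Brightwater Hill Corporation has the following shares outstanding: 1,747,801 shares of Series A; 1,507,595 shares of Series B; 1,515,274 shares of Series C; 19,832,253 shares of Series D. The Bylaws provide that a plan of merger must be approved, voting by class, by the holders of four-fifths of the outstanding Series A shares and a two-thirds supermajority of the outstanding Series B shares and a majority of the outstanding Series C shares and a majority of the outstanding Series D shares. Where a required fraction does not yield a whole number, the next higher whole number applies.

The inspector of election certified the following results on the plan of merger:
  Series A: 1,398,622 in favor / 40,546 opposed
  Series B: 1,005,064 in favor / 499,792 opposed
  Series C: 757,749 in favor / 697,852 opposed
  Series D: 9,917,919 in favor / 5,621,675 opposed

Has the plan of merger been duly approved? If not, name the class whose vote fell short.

Approved — every class gave the required vote.

Series A: 4/5 of 1747801 = 1398240.80, rounded up to 1398241; 1,398,241 required, 1,398,622 in favor — approved.
Series B: 2/3 of 1507595 = 1005063.33, rounded up to 1005064; 1,005,064 required, 1,005,064 in favor — approved.
Series C: a majority of 1515274 is 757638; 757,638 required, 757,749 in favor — approved.
Series D: a majority of 19832253 is 9916127; 9,916,127 required, 9,917,919 in favor — approved.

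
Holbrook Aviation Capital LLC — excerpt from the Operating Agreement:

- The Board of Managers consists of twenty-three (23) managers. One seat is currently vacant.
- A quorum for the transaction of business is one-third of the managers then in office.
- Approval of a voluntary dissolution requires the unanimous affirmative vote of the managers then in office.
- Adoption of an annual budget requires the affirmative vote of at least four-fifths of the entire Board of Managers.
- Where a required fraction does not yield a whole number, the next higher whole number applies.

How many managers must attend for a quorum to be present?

8

1/3 of 22 = 7.33, rounded up to 8.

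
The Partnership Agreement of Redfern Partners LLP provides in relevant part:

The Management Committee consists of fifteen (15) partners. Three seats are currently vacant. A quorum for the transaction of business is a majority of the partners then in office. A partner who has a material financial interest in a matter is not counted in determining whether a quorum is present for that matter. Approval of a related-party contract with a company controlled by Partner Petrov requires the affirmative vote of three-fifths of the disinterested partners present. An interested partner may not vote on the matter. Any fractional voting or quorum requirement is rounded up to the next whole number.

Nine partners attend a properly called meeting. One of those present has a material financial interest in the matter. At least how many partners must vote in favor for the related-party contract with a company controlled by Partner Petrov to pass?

5

The related-party contract with a company controlled by Partner Petrov requires three-fifths of the disinterested partners present (9 − 1 = 8).
3/5 of 8 = 4.80, rounded up to 5.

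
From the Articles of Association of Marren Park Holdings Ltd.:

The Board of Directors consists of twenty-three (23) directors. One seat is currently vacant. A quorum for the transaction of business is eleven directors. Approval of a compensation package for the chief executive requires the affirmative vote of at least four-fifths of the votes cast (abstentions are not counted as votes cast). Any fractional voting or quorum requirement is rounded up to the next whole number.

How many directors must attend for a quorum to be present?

The quorum is fixed at 11.

11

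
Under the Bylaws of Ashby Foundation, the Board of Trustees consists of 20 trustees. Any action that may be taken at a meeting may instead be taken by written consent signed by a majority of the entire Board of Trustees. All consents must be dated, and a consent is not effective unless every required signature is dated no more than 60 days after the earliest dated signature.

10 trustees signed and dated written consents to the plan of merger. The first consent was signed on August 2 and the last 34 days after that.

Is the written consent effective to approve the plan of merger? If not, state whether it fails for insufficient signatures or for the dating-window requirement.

Signatures required: a majority of 20 — a majority of 20 is 11, so 11 needed; 10 signed. Insufficient.
Dating window: the latest signature is 34 days after the earliest; the limit is 60 days. Within the window.

Not effective — insufficient signatures.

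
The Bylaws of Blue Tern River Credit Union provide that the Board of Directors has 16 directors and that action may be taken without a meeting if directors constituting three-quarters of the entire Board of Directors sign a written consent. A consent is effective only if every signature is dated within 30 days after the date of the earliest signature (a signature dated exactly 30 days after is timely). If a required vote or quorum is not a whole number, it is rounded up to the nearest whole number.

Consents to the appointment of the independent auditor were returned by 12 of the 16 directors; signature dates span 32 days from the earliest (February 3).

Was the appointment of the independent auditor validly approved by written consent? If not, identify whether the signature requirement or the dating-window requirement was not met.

Signatures required: three-quarters of 16 — 3/4 of 16 = 12, so 12 needed; 12 signed. Sufficient.
Dating window: the latest signature is 32 days after the earliest; the limit is 30 days. Outside the window.

Not effective — dating-window requirement not satisfied.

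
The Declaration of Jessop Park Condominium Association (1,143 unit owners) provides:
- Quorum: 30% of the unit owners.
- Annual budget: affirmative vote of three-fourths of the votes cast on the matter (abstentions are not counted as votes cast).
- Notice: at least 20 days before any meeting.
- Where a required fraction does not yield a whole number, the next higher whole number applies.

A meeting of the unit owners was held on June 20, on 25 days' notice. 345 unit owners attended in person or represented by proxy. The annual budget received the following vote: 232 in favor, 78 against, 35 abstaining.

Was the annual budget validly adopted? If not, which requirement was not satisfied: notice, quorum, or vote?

Notice: 25 days given; 20 required. Satisfied.
Quorum: 30% of 1,143 = 342.90, rounded up to 343; 345 present. Satisfied.
Vote: requires three-fourths of the votes cast (345 − 35 abstaining = 310); 3/4 of 310 = 232.50, rounded up to 233, so 233 needed; 232 in favor. Not satisfied.

Invalid — vote requirement not satisfied.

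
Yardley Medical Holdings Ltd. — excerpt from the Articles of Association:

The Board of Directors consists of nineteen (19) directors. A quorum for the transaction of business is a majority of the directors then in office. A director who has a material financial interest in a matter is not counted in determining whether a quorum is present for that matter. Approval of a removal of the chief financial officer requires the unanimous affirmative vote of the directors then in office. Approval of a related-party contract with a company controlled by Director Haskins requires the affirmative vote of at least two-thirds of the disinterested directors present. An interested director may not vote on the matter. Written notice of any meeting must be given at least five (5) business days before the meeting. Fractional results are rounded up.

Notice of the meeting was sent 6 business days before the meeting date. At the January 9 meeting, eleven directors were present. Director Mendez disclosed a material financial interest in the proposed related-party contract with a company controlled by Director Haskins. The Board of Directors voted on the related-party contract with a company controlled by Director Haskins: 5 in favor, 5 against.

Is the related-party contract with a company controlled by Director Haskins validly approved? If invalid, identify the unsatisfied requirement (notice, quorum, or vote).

Notice: 6 business days given; 5 required (6 ≥ 5). Satisfied.
Quorum: 11 present, but the 1 interested director does not count, leaving 10. Quorum is 10. Satisfied.
Vote: the related-party contract with a company controlled by Director Haskins requires two-thirds of the disinterested directors present (11 − 1 = 10). 2/3 of 10 = 6.67, rounded up to 7, so 7 affirmative votes are needed; 5 voted in favor. Not satisfied.

Invalid — vote requirement not satisfied.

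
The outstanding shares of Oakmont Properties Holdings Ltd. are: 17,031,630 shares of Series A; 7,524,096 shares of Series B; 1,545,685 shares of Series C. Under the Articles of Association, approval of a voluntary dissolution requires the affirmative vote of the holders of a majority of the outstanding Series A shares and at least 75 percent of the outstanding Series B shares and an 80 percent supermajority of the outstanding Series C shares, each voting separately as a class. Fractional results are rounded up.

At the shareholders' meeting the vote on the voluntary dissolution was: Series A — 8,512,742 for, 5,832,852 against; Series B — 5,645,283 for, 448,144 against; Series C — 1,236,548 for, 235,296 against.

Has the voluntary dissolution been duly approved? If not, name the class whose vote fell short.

Series A: a majority of 17031630 is 8515816; 8,515,816 required, 8,512,742 in favor — not approved.
Series B: 3/4 of 7524096 = 5643072; 5,643,072 required, 5,645,283 in favor — approved.
Series C: 4/5 of 1545685 = 1236548; 1,236,548 required, 1,236,548 in favor — approved.

Not approved — the Series A shares did not give the required vote.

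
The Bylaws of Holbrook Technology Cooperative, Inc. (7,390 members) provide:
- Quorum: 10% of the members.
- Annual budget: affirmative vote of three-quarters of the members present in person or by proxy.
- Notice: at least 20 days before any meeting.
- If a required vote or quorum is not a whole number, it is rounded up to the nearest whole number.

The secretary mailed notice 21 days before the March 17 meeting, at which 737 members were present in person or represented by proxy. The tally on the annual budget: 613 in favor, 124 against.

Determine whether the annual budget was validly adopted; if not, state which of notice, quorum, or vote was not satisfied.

Invalid — quorum requirement not satisfied.

Notice: 21 days given; 20 required. Satisfied.
Quorum: 10% of 7,390 = 739; 737 present. Not satisfied.
Vote: requires three-fourths of those present (737); 3/4 of 737 = 552.75, rounded up to 553, so 553 needed; 613 in favor. Satisfied.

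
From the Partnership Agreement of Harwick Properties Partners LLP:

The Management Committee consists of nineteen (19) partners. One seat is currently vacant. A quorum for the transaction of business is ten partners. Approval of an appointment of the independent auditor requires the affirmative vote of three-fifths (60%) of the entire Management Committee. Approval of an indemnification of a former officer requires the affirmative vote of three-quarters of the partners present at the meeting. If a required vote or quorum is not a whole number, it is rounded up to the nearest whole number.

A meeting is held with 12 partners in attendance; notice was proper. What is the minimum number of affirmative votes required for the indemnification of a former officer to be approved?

The indemnification of a former officer requires three-fourths of the partners present (12).
3/4 of 12 = 9.

9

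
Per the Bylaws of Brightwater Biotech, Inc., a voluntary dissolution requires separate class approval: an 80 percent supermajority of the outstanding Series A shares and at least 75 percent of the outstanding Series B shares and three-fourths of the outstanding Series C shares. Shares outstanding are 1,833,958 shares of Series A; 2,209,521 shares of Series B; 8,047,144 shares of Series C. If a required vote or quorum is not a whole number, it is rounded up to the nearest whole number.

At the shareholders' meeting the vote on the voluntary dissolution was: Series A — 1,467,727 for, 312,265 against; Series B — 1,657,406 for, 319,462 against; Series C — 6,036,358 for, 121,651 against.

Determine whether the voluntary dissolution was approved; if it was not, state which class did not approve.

Series A: 4/5 of 1833958 = 1467166.40, rounded up to 1467167; 1,467,167 required, 1,467,727 in favor — approved.
Series B: 3/4 of 2209521 = 1657140.75, rounded up to 1657141; 1,657,141 required, 1,657,406 in favor — approved.
Series C: 3/4 of 8047144 = 6035358; 6,035,358 required, 6,036,358 in favor — approved.

Approved — every class gave the required vote.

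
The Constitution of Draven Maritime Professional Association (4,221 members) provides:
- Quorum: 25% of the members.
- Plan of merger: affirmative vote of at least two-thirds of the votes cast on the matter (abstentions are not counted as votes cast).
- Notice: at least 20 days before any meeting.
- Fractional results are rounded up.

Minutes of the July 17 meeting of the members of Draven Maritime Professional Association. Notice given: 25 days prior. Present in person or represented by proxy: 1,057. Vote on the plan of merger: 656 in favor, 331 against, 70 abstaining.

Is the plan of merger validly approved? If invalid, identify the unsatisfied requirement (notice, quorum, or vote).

Notice: 25 days given; 20 required. Satisfied.
Quorum: 25% of 4,221 = 1,055.25, rounded up to 1,056; 1,057 present. Satisfied.
Vote: requires two-thirds of the votes cast (1,057 − 70 abstaining = 987); 2/3 of 987 = 658, so 658 needed; 656 in favor. Not satisfied.

Invalid — vote requirement not satisfied.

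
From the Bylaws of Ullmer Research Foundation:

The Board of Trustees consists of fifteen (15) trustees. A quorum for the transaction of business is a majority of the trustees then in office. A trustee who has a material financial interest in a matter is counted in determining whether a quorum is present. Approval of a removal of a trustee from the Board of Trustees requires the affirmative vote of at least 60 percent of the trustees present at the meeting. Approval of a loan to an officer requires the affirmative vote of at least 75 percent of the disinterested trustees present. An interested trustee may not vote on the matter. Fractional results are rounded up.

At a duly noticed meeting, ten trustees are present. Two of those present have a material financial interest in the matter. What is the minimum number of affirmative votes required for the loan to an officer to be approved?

The loan to an officer requires three-fourths of the disinterested trustees present (10 − 2 = 8).
3/4 of 8 = 6.

6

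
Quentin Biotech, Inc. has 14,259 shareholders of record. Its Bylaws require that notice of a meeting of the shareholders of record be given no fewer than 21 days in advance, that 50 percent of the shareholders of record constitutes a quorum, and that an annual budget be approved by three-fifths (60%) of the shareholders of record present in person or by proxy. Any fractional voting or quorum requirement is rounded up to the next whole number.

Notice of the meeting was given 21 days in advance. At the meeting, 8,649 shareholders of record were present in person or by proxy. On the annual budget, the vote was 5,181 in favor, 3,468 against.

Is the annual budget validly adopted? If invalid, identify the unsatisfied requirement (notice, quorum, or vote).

Invalid — vote requirement not satisfied.

Notice: 21 days given; 21 required. Satisfied.
Quorum: 50% of 14,259 = 7,129.50, rounded up to 7,130; 8,649 present. Satisfied.
Vote: requires three-fifths of those present (8,649); 3/5 of 8649 = 5189.40, rounded up to 5190, so 5,190 needed; 5,181 in favor. Not satisfied.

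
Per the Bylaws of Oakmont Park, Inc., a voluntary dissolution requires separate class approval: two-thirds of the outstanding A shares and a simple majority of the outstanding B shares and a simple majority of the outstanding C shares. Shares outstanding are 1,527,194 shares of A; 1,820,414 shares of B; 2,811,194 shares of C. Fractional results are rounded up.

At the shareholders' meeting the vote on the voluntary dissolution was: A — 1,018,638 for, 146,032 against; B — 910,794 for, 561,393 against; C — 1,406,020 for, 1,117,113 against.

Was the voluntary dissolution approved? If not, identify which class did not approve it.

Approved — every class gave the required vote.

A: 2/3 of 1527194 = 1018129.33, rounded up to 1018130; 1,018,130 required, 1,018,638 in favor — approved.
B: a majority of 1820414 is 910208; 910,208 required, 910,794 in favor — approved.
C: a majority of 2811194 is 1405598; 1,405,598 required, 1,406,020 in favor — approved.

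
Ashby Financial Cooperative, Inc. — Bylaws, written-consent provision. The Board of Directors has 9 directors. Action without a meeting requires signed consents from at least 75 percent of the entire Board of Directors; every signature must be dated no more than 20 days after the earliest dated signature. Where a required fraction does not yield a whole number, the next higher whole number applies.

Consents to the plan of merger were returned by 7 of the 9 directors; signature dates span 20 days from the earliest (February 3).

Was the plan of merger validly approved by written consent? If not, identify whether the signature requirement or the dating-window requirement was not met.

Signatures required: at least 75 percent of 9 — 3/4 of 9 = 6.75, rounded up to 7, so 7 needed; 7 signed. Sufficient.
Dating window: the latest signature is 20 days after the earliest; the limit is 20 days. Within the window.

Effective — both the signature and dating-window requirements are satisfied.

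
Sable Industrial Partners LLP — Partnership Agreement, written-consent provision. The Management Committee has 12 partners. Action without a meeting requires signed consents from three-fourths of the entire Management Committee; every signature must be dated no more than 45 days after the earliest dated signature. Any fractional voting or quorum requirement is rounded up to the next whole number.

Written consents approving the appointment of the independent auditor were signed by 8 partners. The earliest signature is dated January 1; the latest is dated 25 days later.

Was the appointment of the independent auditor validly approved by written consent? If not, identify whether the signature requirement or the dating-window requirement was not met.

Signatures required: three-fourths of 12 — 3/4 of 12 = 9, so 9 needed; 8 signed. Insufficient.
Dating window: the latest signature is 25 days after the earliest; the limit is 45 days. Within the window.

Not effective — insufficient signatures.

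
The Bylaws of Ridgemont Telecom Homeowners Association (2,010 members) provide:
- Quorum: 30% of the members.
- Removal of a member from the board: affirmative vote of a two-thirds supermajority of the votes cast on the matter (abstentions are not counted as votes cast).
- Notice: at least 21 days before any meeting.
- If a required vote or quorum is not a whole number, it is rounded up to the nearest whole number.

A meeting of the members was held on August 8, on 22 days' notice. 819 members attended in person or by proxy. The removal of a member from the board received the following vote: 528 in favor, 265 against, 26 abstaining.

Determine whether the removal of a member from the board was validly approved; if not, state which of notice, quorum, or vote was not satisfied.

Notice: 22 days given; 21 required. Satisfied.
Quorum: 30% of 2,010 = 603; 819 present. Satisfied.
Vote: requires two-thirds of the votes cast (819 − 26 abstaining = 793); 2/3 of 793 = 528.67, rounded up to 529, so 529 needed; 528 in favor. Not satisfied.

Invalid — vote requirement not satisfied.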